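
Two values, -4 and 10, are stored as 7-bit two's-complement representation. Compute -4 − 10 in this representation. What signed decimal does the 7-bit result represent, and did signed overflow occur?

-14; no overflow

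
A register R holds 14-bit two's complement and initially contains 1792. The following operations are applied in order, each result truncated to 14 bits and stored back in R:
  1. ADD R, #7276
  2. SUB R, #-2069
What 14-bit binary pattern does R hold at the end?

10101110000001

Start: R = 1792 = 00011100000000.
R = 1792 + 7276 = 9068; wraps to -7316 = 10001101101100
R = -7316 − (-2069) = -5247 = 10101110000001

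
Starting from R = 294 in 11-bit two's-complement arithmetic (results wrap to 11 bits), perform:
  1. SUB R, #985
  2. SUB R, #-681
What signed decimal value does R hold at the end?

Start: R = 294 = 00100100110.
R = 294 − 985 = -691 = 10101001101
R = -691 − (-681) = -10 = 11111110110

-10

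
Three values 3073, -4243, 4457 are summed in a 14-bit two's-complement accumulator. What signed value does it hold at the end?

3073 + (-4243) = -1170 (11101101101110)
-1170 + 4457 = 3287 (00110011010111)

3287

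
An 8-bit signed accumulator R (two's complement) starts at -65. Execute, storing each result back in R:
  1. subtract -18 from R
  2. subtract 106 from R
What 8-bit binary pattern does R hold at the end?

Start: R = -65 = 10111111.
R = -65 − (-18) = -47 = 11010001
R = -47 − 106 = -153; wraps to 103 = 01100111

01100111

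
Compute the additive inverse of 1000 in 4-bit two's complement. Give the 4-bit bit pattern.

Invert: 0111. Add 1: 1000.
(1000 is the minimum value -8; its negation overflows and yields itself.)

1000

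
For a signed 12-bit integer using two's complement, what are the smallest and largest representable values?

Minimum: −2^11 = -2048.
Maximum: 2^11 − 1 = 2047.

min = -2048, max = 2047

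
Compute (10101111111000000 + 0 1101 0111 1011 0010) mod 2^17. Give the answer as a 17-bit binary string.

  10101111111000000
+ 01101011110110010
= 00011011101110010  (discard carry-out 1)

00011011101110010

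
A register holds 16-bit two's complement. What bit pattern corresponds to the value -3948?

1111000010010100

|-3948| = 3948 = 0000111101101100 in 16 bits.
Invert the bits: 1111000010010011. Add 1: 1111000010010100.
Check: 1111000010010100 reads as 61588 − 65536 = -3948.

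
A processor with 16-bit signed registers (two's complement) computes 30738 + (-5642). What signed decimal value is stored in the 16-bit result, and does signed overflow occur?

25096; no overflow

30738 → 0111100000010010
-5642 → 1110100111110110
  0111100000010010
+ 1110100111110110
= 0110001000001000  (discard carry-out 1)
Result 0110001000001000: MSB = 0 → value 25096.
Addends have opposite signs, so signed overflow cannot occur.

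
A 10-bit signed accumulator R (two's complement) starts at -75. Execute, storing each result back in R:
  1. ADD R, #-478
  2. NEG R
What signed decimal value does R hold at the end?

-471

Start: R = -75 = 1110110101.
R = -75 + (-478) = -553; wraps to 471 = 0111010111
R = −(471) = -471 = 1000101001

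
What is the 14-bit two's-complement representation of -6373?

10011100011011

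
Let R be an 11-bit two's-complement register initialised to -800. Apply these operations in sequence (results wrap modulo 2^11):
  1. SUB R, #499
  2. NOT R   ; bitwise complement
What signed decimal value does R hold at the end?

Start: R = -800 = 10011100000.
R = -800 − 499 = -1299; wraps to 749 = 01011101101
R = NOT 01011101101 = 10100010010 = -750

-750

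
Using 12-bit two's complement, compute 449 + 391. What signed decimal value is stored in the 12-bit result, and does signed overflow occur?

840; no overflow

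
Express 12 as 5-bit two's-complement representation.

12 is non-negative, so write it directly in 5 bits: 01100.

01100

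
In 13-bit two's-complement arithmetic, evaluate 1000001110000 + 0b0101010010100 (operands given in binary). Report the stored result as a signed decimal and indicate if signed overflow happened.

1000001110000 = -3984 (signed)
0b0101010010100 → 0101010010100 = 2708 (signed)
  1000001110000
+ 0101010010100
= 1101100000100
Result 1101100000100: MSB = 1 → 6916 − 8192 = -1276.
Addends have opposite signs, so signed overflow cannot occur.

-1276; no overflow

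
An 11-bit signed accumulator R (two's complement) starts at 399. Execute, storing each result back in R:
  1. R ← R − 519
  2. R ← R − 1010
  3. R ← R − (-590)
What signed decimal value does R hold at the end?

-540

Start: R = 399 = 00110001111.
R = 399 − 519 = -120 = 11110001000
R = -120 − 1010 = -1130; wraps to 918 = 01110010110
R = 918 − (-590) = 1508; wraps to -540 = 10111100100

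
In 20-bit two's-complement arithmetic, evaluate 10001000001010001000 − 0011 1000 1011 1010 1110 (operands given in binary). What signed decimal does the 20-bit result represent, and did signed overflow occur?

10001000001010001000 = -490872 (signed)
0011 1000 1011 1010 1110 → 00111000101110101110 = 232366 (signed)
Subtract via negate-and-add: invert 00111000101110101110 + 1 = 11000111010001010010 (i.e. -232366).
  10001000001010001000
+ 11000111010001010010
= 01001111011011011010  (discard carry-out 1)
Result 01001111011011011010: MSB = 0 → value 325338.
Both addends (after negating the subtrahend) are negative but the stored result is non-negative: signed overflow. The true value -490872 − 232366 = -723238 lies outside [-524288, 524287].

325338; overflow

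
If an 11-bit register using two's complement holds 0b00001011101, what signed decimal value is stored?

MSB is 0, so the value is non-negative: 00001011101 = 93.

93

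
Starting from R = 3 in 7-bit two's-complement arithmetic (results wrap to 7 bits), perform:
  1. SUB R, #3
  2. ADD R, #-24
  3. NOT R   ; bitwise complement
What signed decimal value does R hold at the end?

23

Start: R = 3 = 0000011.
R = 3 − 3 = 0 = 0000000
R = 0 + (-24) = -24 = 1101000
R = NOT 1101000 = 0010111 = 23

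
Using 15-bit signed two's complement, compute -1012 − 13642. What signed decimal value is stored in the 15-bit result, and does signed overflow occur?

-14654; no overflow

-1012 → 111110000001100
13642 → 011010101001010
Subtract via negate-and-add: invert 011010101001010 + 1 = 100101010110110 (i.e. -13642).
  111110000001100
+ 100101010110110
= 100011011000010  (discard carry-out 1)
Result 100011011000010: MSB = 1 → 18114 − 32768 = -14654.
Both addends (after negating the subtrahend) are negative and so is the stored result: no signed overflow.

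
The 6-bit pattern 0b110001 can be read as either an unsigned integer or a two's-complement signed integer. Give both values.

unsigned = 49, signed = -15

Unsigned: 110001 = 49.
Signed: MSB=1 → 49 − 64 = -15.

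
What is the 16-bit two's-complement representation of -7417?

1110001100000111

|-7417| = 7417 = 0001110011111001 in 16 bits.
Invert the bits: 1110001100000110. Add 1: 1110001100000111.
Check: 1110001100000111 reads as 58119 − 65536 = -7417.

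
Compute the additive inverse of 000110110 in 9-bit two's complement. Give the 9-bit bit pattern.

111001010

Invert: 111001001. Add 1: 111001010.
Check: 000110110 = 54, 111001010 = -54.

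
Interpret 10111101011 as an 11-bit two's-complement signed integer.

MSB is 1, so the value is negative.
Unsigned reading: 1515. Subtract 2^11 = 2048: 1515 − 2048 = -533.

-533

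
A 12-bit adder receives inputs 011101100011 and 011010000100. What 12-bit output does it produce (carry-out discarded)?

  011101100011
+ 011010000100
= 110111100111

110111100111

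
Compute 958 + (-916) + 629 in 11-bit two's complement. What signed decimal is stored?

958 + (-916) = 42 (00000101010)
42 + 629 = 671 (01010011111)

671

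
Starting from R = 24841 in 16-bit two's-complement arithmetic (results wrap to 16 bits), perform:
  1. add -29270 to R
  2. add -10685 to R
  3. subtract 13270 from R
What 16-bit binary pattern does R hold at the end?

Start: R = 24841 = 0110000100001001.
R = 24841 + (-29270) = -4429 = 1110111010110011
R = -4429 + (-10685) = -15114 = 1100010011110110
R = -15114 − 13270 = -28384 = 1001000100100000

1001000100100000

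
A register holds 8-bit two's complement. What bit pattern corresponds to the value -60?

11000100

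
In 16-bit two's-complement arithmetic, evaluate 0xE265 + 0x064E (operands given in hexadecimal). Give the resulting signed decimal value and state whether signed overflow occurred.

-5965; no overflow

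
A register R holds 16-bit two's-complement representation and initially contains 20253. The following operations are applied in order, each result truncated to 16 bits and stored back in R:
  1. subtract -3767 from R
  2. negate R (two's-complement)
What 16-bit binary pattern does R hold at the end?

1010001000101100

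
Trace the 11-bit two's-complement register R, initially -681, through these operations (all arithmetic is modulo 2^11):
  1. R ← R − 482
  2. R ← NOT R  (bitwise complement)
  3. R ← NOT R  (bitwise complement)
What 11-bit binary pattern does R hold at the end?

01101110101

Start: R = -681 = 10101010111.
R = -681 − 482 = -1163; wraps to 885 = 01101110101
R = NOT 01101110101 = 10010001010 = -886
R = NOT 10010001010 = 01101110101 = 885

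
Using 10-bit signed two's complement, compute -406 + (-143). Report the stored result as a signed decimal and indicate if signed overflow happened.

475; overflow

-406 → 1001101010
-143 → 1101110001
  1001101010
+ 1101110001
= 0111011011  (discard carry-out 1)
Result 0111011011: MSB = 0 → value 475.
Both addends are negative but the stored result is non-negative: signed overflow. The true value -406 + (-143) = -549 lies outside [-512, 511].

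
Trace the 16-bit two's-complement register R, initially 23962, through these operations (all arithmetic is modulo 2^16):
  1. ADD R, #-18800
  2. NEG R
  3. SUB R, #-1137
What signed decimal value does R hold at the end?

Start: R = 23962 = 0101110110011010.
R = 23962 + (-18800) = 5162 = 0001010000101010
R = −(5162) = -5162 = 1110101111010110
R = -5162 − (-1137) = -4025 = 1111000001000111

-4025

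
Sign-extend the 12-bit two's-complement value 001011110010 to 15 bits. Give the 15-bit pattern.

MSB of 001011110010 is 0; replicate it into the new high bits.
000|001011110010 → 000001011110010 (still 754).

000001011110010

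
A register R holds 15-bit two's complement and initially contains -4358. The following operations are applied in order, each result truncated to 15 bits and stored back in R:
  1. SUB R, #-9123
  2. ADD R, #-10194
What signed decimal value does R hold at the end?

Start: R = -4358 = 110111011111010.
R = -4358 − (-9123) = 4765 = 001001010011101
R = 4765 + (-10194) = -5429 = 110101011001011

-5429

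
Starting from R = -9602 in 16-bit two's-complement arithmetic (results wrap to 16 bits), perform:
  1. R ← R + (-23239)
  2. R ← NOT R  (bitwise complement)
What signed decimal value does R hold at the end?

-32696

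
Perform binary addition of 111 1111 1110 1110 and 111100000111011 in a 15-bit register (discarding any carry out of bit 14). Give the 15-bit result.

  111111111101110
+ 111100000111011
= 111100000101001  (discard carry-out 1)

111100000101001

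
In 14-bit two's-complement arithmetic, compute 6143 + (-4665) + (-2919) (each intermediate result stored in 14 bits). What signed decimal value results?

-1441

6143 + (-4665) = 1478 (00010111000110)
1478 + (-2919) = -1441 (11101001011111)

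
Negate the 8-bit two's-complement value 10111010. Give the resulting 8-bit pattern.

01000110

Invert: 01000101. Add 1: 01000110.
Check: 10111010 = -70, 01000110 = 70.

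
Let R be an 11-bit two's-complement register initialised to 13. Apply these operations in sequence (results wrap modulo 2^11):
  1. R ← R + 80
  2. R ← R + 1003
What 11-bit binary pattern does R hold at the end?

Start: R = 13 = 00000001101.
R = 13 + 80 = 93 = 00001011101
R = 93 + 1003 = 1096; wraps to -952 = 10001001000

10001001000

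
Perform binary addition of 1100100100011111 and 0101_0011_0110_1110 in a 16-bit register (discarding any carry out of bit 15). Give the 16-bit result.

0001110010001101

  1100100100011111
+ 0101001101101110
= 0001110010001101  (discard carry-out 1)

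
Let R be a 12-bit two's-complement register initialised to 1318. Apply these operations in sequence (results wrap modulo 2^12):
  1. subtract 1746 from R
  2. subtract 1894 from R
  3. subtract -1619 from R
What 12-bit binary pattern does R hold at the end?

Start: R = 1318 = 010100100110.
R = 1318 − 1746 = -428 = 111001010100
R = -428 − 1894 = -2322; wraps to 1774 = 011011101110
R = 1774 − (-1619) = 3393; wraps to -703 = 110101000001

110101000001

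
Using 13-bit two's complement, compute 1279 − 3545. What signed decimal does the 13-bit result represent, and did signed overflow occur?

-2266; no overflow

1279 → 0010011111111
3545 → 0110111011001
Subtract via negate-and-add: invert 0110111011001 + 1 = 1001000100111 (i.e. -3545).
  0010011111111
+ 1001000100111
= 1011100100110
Result 1011100100110: MSB = 1 → 5926 − 8192 = -2266.
Addends (after negating the subtrahend) have opposite signs, so signed overflow cannot occur.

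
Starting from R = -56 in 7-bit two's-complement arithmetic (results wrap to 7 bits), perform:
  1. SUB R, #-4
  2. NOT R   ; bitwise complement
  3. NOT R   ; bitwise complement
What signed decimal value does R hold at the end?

Start: R = -56 = 1001000.
R = -56 − (-4) = -52 = 1001100
R = NOT 1001100 = 0110011 = 51
R = NOT 0110011 = 1001100 = -52

-52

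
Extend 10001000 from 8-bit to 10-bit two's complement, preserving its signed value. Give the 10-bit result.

1110001000

MSB of 10001000 is 1; replicate it into the new high bits.
11|10001000 → 1110001000 (still -120).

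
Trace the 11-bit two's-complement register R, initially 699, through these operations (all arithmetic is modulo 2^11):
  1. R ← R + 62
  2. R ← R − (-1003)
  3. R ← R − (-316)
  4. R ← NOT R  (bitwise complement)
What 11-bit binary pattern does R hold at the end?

Start: R = 699 = 01010111011.
R = 699 + 62 = 761 = 01011111001
R = 761 − (-1003) = 1764; wraps to -284 = 11011100100
R = -284 − (-316) = 32 = 00000100000
R = NOT 00000100000 = 11111011111 = -33

11111011111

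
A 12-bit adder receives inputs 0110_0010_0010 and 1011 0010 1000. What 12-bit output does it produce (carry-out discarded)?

000101001010

  011000100010
+ 101100101000
= 000101001010  (discard carry-out 1)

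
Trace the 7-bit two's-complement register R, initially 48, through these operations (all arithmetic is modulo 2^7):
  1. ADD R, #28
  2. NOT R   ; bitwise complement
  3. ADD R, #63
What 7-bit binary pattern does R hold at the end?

1110010

Start: R = 48 = 0110000.
R = 48 + 28 = 76; wraps to -52 = 1001100
R = NOT 1001100 = 0110011 = 51
R = 51 + 63 = 114; wraps to -14 = 1110010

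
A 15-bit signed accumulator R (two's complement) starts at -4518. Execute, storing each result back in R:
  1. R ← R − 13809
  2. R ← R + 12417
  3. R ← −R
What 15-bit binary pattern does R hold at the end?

001011100010110

Start: R = -4518 = 110111001011010.
R = -4518 − 13809 = -18327; wraps to 14441 = 011100001101001
R = 14441 + 12417 = 26858; wraps to -5910 = 110100011101010
R = −(-5910) = 5910 = 001011100010110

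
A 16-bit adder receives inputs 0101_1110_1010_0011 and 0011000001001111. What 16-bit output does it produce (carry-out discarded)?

  0101111010100011
+ 0011000001001111
= 1000111011110010

1000111011110010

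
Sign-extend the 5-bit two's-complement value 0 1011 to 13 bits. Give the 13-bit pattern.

0000000001011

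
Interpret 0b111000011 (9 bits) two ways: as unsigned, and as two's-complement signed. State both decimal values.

Unsigned: 111000011 = 451.
Signed: MSB=1 → 451 − 512 = -61.

unsigned = 451, signed = -61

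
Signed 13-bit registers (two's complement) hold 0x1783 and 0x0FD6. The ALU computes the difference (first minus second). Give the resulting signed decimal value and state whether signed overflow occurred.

0x1783 = 1011110000011 = -2173 (signed)
0x0FD6 = 0111111010110 = 4054 (signed)
Subtract via negate-and-add: invert 0111111010110 + 1 = 1000000101010 (i.e. -4054).
  1011110000011
+ 1000000101010
= 0011110101101  (discard carry-out 1)
Result 0011110101101: MSB = 0 → value 1965.
Both addends (after negating the subtrahend) are negative but the stored result is non-negative: signed overflow. The true value -2173 − 4054 = -6227 lies outside [-4096, 4095].

1965; overflow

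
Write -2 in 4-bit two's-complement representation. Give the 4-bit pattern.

1110

|-2| = 2 = 0010 in 4 bits.
Invert the bits: 1101. Add 1: 1110.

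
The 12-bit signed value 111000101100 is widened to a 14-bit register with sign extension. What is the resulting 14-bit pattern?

MSB of 111000101100 is 1; replicate it into the new high bits.
11|111000101100 → 11111000101100 (still -468).

11111000101100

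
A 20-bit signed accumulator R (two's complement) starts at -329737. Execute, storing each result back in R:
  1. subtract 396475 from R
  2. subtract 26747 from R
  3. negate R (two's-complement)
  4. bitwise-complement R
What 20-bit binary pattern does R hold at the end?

Start: R = -329737 = 10101111011111110111.
R = -329737 − 396475 = -726212; wraps to 322364 = 01001110101100111100
R = 322364 − 26747 = 295617 = 01001000001011000001
R = −(295617) = -295617 = 10110111110100111111
R = NOT 10110111110100111111 = 01001000001011000000 = 295616

01001000001011000000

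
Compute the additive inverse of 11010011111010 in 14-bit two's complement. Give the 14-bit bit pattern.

Invert: 00101100000101. Add 1: 00101100000110.
Check: 11010011111010 = -2822, 00101100000110 = 2822.

00101100000110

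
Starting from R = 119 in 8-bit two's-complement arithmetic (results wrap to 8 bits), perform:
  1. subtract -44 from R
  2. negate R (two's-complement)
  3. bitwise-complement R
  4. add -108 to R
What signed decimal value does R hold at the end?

54

Start: R = 119 = 01110111.
R = 119 − (-44) = 163; wraps to -93 = 10100011
R = −(-93) = 93 = 01011101
R = NOT 01011101 = 10100010 = -94
R = -94 + (-108) = -202; wraps to 54 = 00110110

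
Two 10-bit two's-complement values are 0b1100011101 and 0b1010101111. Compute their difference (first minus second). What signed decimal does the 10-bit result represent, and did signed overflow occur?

0b1100011101 → 1100011101 = -227 (signed)
0b1010101111 → 1010101111 = -337 (signed)
Subtract via negate-and-add: invert 1010101111 + 1 = 0101010001 (i.e. 337).
  1100011101
+ 0101010001
= 0001101110  (discard carry-out 1)
Result 0001101110: MSB = 0 → value 110.
Addends (after negating the subtrahend) have opposite signs, so signed overflow cannot occur.

110; no overflow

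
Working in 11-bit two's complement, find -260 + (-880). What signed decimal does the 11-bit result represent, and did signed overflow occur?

908; overflow

-260 → 11011111100
-880 → 10010010000
  11011111100
+ 10010010000
= 01110001100  (discard carry-out 1)
Result 01110001100: MSB = 0 → value 908.
Both addends are negative but the stored result is non-negative: signed overflow. The true value -260 + (-880) = -1140 lies outside [-1024, 1023].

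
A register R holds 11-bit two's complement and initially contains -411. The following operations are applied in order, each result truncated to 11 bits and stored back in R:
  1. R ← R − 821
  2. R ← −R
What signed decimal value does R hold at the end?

Start: R = -411 = 11001100101.
R = -411 − 821 = -1232; wraps to 816 = 01100110000
R = −(816) = -816 = 10011010000

-816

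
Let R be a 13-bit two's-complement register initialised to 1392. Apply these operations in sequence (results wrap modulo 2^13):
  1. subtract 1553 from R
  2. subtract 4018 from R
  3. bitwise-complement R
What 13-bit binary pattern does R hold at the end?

1000001010010

Start: R = 1392 = 0010101110000.
R = 1392 − 1553 = -161 = 1111101011111
R = -161 − 4018 = -4179; wraps to 4013 = 0111110101101
R = NOT 0111110101101 = 1000001010010 = -4014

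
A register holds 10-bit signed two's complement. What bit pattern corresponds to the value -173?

1101010011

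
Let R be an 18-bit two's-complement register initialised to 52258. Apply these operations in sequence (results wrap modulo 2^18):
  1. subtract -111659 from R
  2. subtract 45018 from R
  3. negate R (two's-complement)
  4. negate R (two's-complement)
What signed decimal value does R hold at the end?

Start: R = 52258 = 001100110000100010.
R = 52258 − (-111659) = 163917; wraps to -98227 = 101000000001001101
R = -98227 − 45018 = -143245; wraps to 118899 = 011101000001110011
R = −(118899) = -118899 = 100010111110001101
R = −(-118899) = 118899 = 011101000001110011

118899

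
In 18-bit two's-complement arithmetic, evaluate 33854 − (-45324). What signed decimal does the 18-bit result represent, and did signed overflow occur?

33854 → 001000010000111110
-45324 → 110100111011110100
Subtract via negate-and-add: invert 110100111011110100 + 1 = 001011000100001100 (i.e. 45324).
  001000010000111110
+ 001011000100001100
= 010011010101001010
Result 010011010101001010: MSB = 0 → value 79178.
Both addends (after negating the subtrahend) are non-negative and so is the stored result: no signed overflow.

79178; no overflow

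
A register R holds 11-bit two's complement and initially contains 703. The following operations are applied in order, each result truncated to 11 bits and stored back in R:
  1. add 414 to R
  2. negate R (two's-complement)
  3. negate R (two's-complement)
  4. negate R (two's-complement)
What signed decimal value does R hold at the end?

Start: R = 703 = 01010111111.
R = 703 + 414 = 1117; wraps to -931 = 10001011101
R = −(-931) = 931 = 01110100011
R = −(931) = -931 = 10001011101
R = −(-931) = 931 = 01110100011

931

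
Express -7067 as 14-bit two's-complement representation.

10010001100101

|-7067| = 7067 = 01101110011011 in 14 bits.
Invert the bits: 10010001100100. Add 1: 10010001100101.
Check: 10010001100101 reads as 9317 − 16384 = -7067.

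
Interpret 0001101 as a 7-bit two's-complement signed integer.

MSB is 0, so the value is non-negative: 0001101 = 13.

13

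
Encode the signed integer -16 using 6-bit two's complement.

110000

|-16| = 16 = 010000 in 6 bits.
Invert the bits: 101111. Add 1: 110000.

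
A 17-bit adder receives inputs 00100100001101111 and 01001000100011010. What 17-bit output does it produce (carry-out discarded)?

01101100110001001

  00100100001101111
+ 01001000100011010
= 01101100110001001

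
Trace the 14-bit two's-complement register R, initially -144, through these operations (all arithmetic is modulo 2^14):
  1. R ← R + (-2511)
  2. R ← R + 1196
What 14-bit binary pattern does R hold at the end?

Start: R = -144 = 11111101110000.
R = -144 + (-2511) = -2655 = 11010110100001
R = -2655 + 1196 = -1459 = 11101001001101

11101001001101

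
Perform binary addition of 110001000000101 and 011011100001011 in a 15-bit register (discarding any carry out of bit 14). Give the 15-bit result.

001100100010000

  110001000000101
+ 011011100001011
= 001100100010000  (discard carry-out 1)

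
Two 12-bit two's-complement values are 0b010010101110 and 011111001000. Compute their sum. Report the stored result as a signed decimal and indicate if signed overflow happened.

0b010010101110 → 010010101110 = 1198 (signed)
011111001000 = 1992 (signed)
  010010101110
+ 011111001000
= 110001110110
Result 110001110110: MSB = 1 → 3190 − 4096 = -906.
Both addends are non-negative but the stored result is negative: signed overflow. The true value 1198 + 1992 = 3190 lies outside [-2048, 2047].

-906; overflow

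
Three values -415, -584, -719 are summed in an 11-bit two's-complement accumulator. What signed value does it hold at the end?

-415 + (-584) = -999 (10000011001)
-999 + (-719) = -1718 → wraps to 330 (00101001010)

330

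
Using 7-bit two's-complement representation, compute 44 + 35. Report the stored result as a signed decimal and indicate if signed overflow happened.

-49; overflow

44 → 0101100
35 → 0100011
  0101100
+ 0100011
= 1001111
Result 1001111: MSB = 1 → 79 − 128 = -49.
Both addends are non-negative but the stored result is negative: signed overflow. The true value 44 + 35 = 79 lies outside [-64, 63].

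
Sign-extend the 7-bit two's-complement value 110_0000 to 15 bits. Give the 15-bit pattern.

111111111100000

MSB of 1100000 is 1; replicate it into the new high bits.
11111111|1100000 → 111111111100000 (still -32).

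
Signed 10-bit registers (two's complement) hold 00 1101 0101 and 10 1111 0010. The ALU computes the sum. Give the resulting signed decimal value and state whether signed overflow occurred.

-57; no overflow

00 1101 0101 → 0011010101 = 213 (signed)
10 1111 0010 → 1011110010 = -270 (signed)
  0011010101
+ 1011110010
= 1111000111
Result 1111000111: MSB = 1 → 967 − 1024 = -57.
Addends have opposite signs, so signed overflow cannot occur.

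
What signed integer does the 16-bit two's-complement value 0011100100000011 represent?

MSB is 0, so the value is non-negative: 0011100100000011 = 14595.

14595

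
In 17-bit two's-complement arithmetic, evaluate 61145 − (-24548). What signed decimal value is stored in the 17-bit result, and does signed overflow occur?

-45379; overflow

61145 → 01110111011011001
-24548 → 11010000000011100
Subtract via negate-and-add: invert 11010000000011100 + 1 = 00101111111100100 (i.e. 24548).
  01110111011011001
+ 00101111111100100
= 10100111010111101
Result 10100111010111101: MSB = 1 → 85693 − 131072 = -45379.
Both addends (after negating the subtrahend) are non-negative but the stored result is negative: signed overflow. The true value 61145 − (-24548) = 85693 lies outside [-65536, 65535].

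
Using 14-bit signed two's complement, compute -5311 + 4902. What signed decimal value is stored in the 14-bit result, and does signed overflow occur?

-5311 → 10101101000001
4902 → 01001100100110
  10101101000001
+ 01001100100110
= 11111001100111
Result 11111001100111: MSB = 1 → 15975 − 16384 = -409.
Addends have opposite signs, so signed overflow cannot occur.

-409; no overflow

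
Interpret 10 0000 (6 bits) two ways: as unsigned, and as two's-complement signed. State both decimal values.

Unsigned: 100000 = 32.
Signed: MSB=1 → 32 − 64 = -32.

unsigned = 32, signed = -32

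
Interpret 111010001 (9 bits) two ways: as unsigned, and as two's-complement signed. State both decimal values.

Unsigned: 111010001 = 465.
Signed: MSB=1 → 465 − 512 = -47.

unsigned = 465, signed = -47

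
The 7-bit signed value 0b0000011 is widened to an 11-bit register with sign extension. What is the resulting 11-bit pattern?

00000000011

MSB of 0000011 is 0; replicate it into the new high bits.
0000|0000011 → 00000000011 (still 3).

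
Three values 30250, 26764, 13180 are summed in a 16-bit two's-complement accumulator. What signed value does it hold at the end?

4658

30250 + 26764 = 57014 → wraps to -8522 (1101111010110110)
-8522 + 13180 = 4658 (0001001000110010)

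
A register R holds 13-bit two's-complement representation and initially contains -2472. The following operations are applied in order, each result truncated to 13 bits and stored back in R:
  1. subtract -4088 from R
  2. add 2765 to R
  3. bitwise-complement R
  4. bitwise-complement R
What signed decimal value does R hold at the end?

-3811

Start: R = -2472 = 1011001011000.
R = -2472 − (-4088) = 1616 = 0011001010000
R = 1616 + 2765 = 4381; wraps to -3811 = 1000100011101
R = NOT 1000100011101 = 0111011100010 = 3810
R = NOT 0111011100010 = 1000100011101 = -3811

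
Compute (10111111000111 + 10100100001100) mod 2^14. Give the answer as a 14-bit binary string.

01100011010011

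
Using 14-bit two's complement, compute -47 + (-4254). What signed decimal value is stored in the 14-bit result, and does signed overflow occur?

-47 → 11111111010001
-4254 → 10111101100010
  11111111010001
+ 10111101100010
= 10111100110011  (discard carry-out 1)
Result 10111100110011: MSB = 1 → 12083 − 16384 = -4301.
Both addends are negative and so is the stored result: no signed overflow.

-4301; no overflow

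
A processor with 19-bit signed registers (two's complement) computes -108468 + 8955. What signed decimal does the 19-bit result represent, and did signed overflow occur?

-99513; no overflow

-108468 → 1100101100001001100
8955 → 0000010001011111011
  1100101100001001100
+ 0000010001011111011
= 1100111101101000111
Result 1100111101101000111: MSB = 1 → 424775 − 524288 = -99513.
Addends have opposite signs, so signed overflow cannot occur.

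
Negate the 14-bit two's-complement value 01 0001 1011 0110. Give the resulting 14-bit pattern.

10111001001010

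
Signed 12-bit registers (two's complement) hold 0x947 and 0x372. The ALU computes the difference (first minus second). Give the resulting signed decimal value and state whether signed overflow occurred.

0x947 = 100101000111 = -1721 (signed)
0x372 = 001101110010 = 882 (signed)
Subtract via negate-and-add: invert 001101110010 + 1 = 110010001110 (i.e. -882).
  100101000111
+ 110010001110
= 010111010101  (discard carry-out 1)
Result 010111010101: MSB = 0 → value 1493.
Both addends (after negating the subtrahend) are negative but the stored result is non-negative: signed overflow. The true value -1721 − 882 = -2603 lies outside [-2048, 2047].

1493; overflow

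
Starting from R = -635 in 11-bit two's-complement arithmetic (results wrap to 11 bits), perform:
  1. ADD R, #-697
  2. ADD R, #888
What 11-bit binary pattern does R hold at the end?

11001000100

Start: R = -635 = 10110000101.
R = -635 + (-697) = -1332; wraps to 716 = 01011001100
R = 716 + 888 = 1604; wraps to -444 = 11001000100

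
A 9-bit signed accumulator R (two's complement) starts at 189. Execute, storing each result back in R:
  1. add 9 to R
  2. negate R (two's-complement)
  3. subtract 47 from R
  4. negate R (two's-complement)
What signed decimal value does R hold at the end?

245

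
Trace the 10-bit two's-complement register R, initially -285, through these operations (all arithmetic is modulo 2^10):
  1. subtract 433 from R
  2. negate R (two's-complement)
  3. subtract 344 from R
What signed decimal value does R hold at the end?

Start: R = -285 = 1011100011.
R = -285 − 433 = -718; wraps to 306 = 0100110010
R = −(306) = -306 = 1011001110
R = -306 − 344 = -650; wraps to 374 = 0101110110

374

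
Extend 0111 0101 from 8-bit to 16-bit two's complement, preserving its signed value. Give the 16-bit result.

MSB of 01110101 is 0; replicate it into the new high bits.
00000000|01110101 → 0000000001110101 (still 117).

0000000001110101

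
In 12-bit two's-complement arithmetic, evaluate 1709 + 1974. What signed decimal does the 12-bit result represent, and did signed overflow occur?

-413; overflow

1709 → 011010101101
1974 → 011110110110
  011010101101
+ 011110110110
= 111001100011
Result 111001100011: MSB = 1 → 3683 − 4096 = -413.
Both addends are non-negative but the stored result is negative: signed overflow. The true value 1709 + 1974 = 3683 lies outside [-2048, 2047].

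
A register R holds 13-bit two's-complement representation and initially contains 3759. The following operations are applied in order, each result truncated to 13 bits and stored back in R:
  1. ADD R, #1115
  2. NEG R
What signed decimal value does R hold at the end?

3318

Start: R = 3759 = 0111010101111.
R = 3759 + 1115 = 4874; wraps to -3318 = 1001100001010
R = −(-3318) = 3318 = 0110011110110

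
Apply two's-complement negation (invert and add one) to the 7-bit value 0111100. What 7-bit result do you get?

Invert: 1000011. Add 1: 1000100.
Check: 0111100 = 60, 1000100 = -60.

1000100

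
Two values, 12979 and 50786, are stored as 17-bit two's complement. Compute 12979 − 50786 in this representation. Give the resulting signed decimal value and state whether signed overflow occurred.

12979 → 00011001010110011
50786 → 01100011001100010
Subtract via negate-and-add: invert 01100011001100010 + 1 = 10011100110011110 (i.e. -50786).
  00011001010110011
+ 10011100110011110
= 10110110001010001
Result 10110110001010001: MSB = 1 → 93265 − 131072 = -37807.
Addends (after negating the subtrahend) have opposite signs, so signed overflow cannot occur.

-37807; no overflow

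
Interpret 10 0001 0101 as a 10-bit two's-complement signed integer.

MSB is 1, so the value is negative.
Unsigned reading: 533. Subtract 2^10 = 1024: 533 − 1024 = -491.

-491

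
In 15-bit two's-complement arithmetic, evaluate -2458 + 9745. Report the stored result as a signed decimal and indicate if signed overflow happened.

7287; no overflow

-2458 → 111011001100110
9745 → 010011000010001
  111011001100110
+ 010011000010001
= 001110001110111  (discard carry-out 1)
Result 001110001110111: MSB = 0 → value 7287.
Addends have opposite signs, so signed overflow cannot occur.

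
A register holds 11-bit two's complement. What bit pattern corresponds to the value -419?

11001011101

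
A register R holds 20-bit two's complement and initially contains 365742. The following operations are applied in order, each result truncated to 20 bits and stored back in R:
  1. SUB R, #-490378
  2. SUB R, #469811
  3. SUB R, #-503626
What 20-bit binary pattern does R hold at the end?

11011001010001001111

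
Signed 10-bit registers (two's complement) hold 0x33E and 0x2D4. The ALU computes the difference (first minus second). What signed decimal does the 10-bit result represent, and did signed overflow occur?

0x33E = 1100111110 = -194 (signed)
0x2D4 = 1011010100 = -300 (signed)
Subtract via negate-and-add: invert 1011010100 + 1 = 0100101100 (i.e. 300).
  1100111110
+ 0100101100
= 0001101010  (discard carry-out 1)
Result 0001101010: MSB = 0 → value 106.
Addends (after negating the subtrahend) have opposite signs, so signed overflow cannot occur.

106; no overflow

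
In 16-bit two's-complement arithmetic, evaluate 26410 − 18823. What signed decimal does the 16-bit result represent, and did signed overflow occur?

26410 → 0110011100101010
18823 → 0100100110000111
Subtract via negate-and-add: invert 0100100110000111 + 1 = 1011011001111001 (i.e. -18823).
  0110011100101010
+ 1011011001111001
= 0001110110100011  (discard carry-out 1)
Result 0001110110100011: MSB = 0 → value 7587.
Addends (after negating the subtrahend) have opposite signs, so signed overflow cannot occur.

7587; no overflow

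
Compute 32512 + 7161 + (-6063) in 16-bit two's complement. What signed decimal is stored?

-31926

32512 + 7161 = 39673 → wraps to -25863 (1001101011111001)
-25863 + (-6063) = -31926 (1000001101001010)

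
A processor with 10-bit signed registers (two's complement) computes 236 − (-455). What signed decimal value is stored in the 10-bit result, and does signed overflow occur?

236 → 0011101100
-455 → 1000111001
Subtract via negate-and-add: invert 1000111001 + 1 = 0111000111 (i.e. 455).
  0011101100
+ 0111000111
= 1010110011
Result 1010110011: MSB = 1 → 691 − 1024 = -333.
Both addends (after negating the subtrahend) are non-negative but the stored result is negative: signed overflow. The true value 236 − (-455) = 691 lies outside [-512, 511].

-333; overflow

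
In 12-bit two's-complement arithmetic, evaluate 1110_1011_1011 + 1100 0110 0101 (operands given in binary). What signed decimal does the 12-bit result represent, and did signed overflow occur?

-1248; no overflow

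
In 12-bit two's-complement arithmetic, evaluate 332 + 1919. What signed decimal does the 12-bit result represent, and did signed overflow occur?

-1845; overflow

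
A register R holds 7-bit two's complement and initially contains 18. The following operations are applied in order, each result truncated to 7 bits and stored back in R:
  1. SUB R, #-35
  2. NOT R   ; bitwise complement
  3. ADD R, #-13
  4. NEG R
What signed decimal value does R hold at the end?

Start: R = 18 = 0010010.
R = 18 − (-35) = 53 = 0110101
R = NOT 0110101 = 1001010 = -54
R = -54 + (-13) = -67; wraps to 61 = 0111101
R = −(61) = -61 = 1000011

-61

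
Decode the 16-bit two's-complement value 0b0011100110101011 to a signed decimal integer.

MSB is 0, so the value is non-negative: 0011100110101011 = 14763.

14763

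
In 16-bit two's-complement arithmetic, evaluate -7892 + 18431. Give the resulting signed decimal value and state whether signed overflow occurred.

-7892 → 1110000100101100
18431 → 0100011111111111
  1110000100101100
+ 0100011111111111
= 0010100100101011  (discard carry-out 1)
Result 0010100100101011: MSB = 0 → value 10539.
Addends have opposite signs, so signed overflow cannot occur.

10539; no overflow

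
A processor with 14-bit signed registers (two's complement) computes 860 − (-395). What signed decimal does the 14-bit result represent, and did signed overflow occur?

1255; no overflow

860 → 00001101011100
-395 → 11111001110101
Subtract via negate-and-add: invert 11111001110101 + 1 = 00000110001011 (i.e. 395).
  00001101011100
+ 00000110001011
= 00010011100111
Result 00010011100111: MSB = 0 → value 1255.
Both addends (after negating the subtrahend) are non-negative and so is the stored result: no signed overflow.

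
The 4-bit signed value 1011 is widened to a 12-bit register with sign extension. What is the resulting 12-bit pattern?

111111111011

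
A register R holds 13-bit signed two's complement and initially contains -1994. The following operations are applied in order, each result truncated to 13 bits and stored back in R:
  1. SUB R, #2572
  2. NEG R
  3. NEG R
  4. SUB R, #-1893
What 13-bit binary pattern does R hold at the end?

Start: R = -1994 = 1100000110110.
R = -1994 − 2572 = -4566; wraps to 3626 = 0111000101010
R = −(3626) = -3626 = 1000111010110
R = −(-3626) = 3626 = 0111000101010
R = 3626 − (-1893) = 5519; wraps to -2673 = 1010110001111

1010110001111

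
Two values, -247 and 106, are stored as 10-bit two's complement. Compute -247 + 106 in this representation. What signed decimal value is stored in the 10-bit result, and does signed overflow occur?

-247 → 1100001001
106 → 0001101010
  1100001001
+ 0001101010
= 1101110011
Result 1101110011: MSB = 1 → 883 − 1024 = -141.
Addends have opposite signs, so signed overflow cannot occur.

-141; no overflow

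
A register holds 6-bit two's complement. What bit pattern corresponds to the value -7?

111001

|-7| = 7 = 000111 in 6 bits.
Invert the bits: 111000. Add 1: 111001.
Check: 111001 reads as 57 − 64 = -7.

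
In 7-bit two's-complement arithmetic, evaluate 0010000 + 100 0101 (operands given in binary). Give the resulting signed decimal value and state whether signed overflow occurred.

-43; no overflow

0010000 = 16 (signed)
100 0101 → 1000101 = -59 (signed)
  0010000
+ 1000101
= 1010101
Result 1010101: MSB = 1 → 85 − 128 = -43.
Addends have opposite signs, so signed overflow cannot occur.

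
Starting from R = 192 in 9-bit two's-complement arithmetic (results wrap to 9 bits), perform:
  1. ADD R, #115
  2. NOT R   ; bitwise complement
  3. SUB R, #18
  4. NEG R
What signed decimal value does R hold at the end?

-186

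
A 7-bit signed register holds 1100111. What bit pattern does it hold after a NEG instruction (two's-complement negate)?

Invert: 0011000. Add 1: 0011001.

0011001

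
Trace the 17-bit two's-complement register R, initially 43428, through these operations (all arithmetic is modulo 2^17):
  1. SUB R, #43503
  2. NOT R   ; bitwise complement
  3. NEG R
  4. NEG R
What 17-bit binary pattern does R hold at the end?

Start: R = 43428 = 01010100110100100.
R = 43428 − 43503 = -75 = 11111111110110101
R = NOT 11111111110110101 = 00000000001001010 = 74
R = −(74) = -74 = 11111111110110110
R = −(-74) = 74 = 00000000001001010

00000000001001010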